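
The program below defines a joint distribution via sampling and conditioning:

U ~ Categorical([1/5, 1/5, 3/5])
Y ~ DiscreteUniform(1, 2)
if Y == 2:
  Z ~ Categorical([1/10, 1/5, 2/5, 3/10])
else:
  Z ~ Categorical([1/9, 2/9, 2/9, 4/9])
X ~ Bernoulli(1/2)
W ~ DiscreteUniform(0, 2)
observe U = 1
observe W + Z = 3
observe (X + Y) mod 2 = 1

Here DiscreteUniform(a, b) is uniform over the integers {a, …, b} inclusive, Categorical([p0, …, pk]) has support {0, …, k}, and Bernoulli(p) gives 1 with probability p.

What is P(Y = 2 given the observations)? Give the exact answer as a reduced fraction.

Enumerate traces; 6 have nonzero weight after conditioning:
  (U=1, Y=1, Z=1, X=0, W=2) weight 1/270
  (U=1, Y=1, Z=2, X=0, W=1) weight 1/270
  (U=1, Y=1, Z=3, X=0, W=0) weight 1/135
  (U=1, Y=2, Z=1, X=1, W=2) weight 1/300
  (U=1, Y=2, Z=2, X=1, W=1) weight 1/150
  (U=1, Y=2, Z=3, X=1, W=0) weight 1/200
Group by Y:
  weight(Y=1) = 2/135
  weight(Y=2) = 3/200
Total weight = 2/135 + 3/200 = 161/5400
P(Y=1 | obs) = 2/135 / 161/5400 = 80/161
P(Y=2 | obs) = 3/200 / 161/5400 = 81/161

P(Y = 2 | obs) = 81/161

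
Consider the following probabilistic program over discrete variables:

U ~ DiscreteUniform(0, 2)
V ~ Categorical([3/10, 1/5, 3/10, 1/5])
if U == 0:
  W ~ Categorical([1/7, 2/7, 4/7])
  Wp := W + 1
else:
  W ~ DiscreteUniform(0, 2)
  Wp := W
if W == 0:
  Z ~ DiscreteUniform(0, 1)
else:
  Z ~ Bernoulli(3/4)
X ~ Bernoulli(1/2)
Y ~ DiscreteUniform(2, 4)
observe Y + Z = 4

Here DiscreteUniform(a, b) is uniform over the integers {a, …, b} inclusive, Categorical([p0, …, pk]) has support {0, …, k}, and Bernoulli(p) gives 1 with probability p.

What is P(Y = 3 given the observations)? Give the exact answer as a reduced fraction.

P(Y = 3 | obs) = 43/63

Enumerate traces; 144 have nonzero weight after conditioning:
  (U=0, V=0, W=0, Z=0, X=0, Y=4) weight 1/840
  (U=0, V=0, W=0, Z=0, X=1, Y=4) weight 1/840
  (U=0, V=0, W=0, Z=1, X=0, Y=3) weight 1/840
  (U=0, V=0, W=0, Z=1, X=1, Y=3) weight 1/840
  (U=0, V=0, W=1, Z=0, X=0, Y=4) weight 1/840
  (U=0, V=0, W=1, Z=0, X=1, Y=4) weight 1/840
  (U=0, V=0, W=1, Z=1, X=0, Y=3) weight 1/280
  (U=0, V=0, W=1, Z=1, X=1, Y=3) weight 1/280
  … 136 more
Group by Y:
  weight(Y=3) = 43/189
  weight(Y=4) = 20/189
Total weight = 43/189 + 20/189 = 1/3
P(Y=3 | obs) = 43/189 / 1/3 = 43/63
P(Y=4 | obs) = 20/189 / 1/3 = 20/63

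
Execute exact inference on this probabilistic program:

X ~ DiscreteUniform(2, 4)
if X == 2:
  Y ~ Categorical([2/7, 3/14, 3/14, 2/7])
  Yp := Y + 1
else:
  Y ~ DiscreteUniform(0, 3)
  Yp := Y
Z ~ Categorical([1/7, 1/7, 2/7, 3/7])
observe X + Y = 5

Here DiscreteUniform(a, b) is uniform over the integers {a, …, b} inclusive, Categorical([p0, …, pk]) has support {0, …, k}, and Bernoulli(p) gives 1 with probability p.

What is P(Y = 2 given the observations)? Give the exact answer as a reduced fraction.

P(Y = 2 | obs) = 7/22

Enumerate traces; 12 have nonzero weight after conditioning:
  (X=2, Y=3, Z=0) weight 2/147
  (X=2, Y=3, Z=1) weight 2/147
  (X=2, Y=3, Z=2) weight 4/147
  (X=2, Y=3, Z=3) weight 2/49
  (X=3, Y=2, Z=0) weight 1/84
  (X=3, Y=2, Z=1) weight 1/84
  (X=3, Y=2, Z=2) weight 1/42
  (X=3, Y=2, Z=3) weight 1/28
  (X=4, Y=1, Z=0) weight 1/84
  … 3 more
Group by Y:
  weight(Y=1) = 1/12
  weight(Y=2) = 1/12
  weight(Y=3) = 2/21
Total weight = 1/12 + 1/12 + 2/21 = 11/42
P(Y=1 | obs) = 1/12 / 11/42 = 7/22
P(Y=2 | obs) = 1/12 / 11/42 = 7/22
P(Y=3 | obs) = 2/21 / 11/42 = 4/11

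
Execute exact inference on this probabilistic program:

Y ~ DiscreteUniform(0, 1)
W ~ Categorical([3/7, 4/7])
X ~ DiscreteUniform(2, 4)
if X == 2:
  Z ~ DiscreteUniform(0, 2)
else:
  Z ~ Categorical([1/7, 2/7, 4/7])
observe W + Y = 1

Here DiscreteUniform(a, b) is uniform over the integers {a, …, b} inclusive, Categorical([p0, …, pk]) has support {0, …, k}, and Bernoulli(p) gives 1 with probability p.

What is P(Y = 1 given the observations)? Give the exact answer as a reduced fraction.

Enumerate traces; 18 have nonzero weight after conditioning:
  (Y=0, W=1, X=2, Z=0) weight 2/63
  (Y=0, W=1, X=2, Z=1) weight 2/63
  (Y=0, W=1, X=2, Z=2) weight 2/63
  (Y=0, W=1, X=3, Z=0) weight 2/147
  (Y=0, W=1, X=3, Z=1) weight 4/147
  (Y=0, W=1, X=3, Z=2) weight 8/147
  (Y=0, W=1, X=4, Z=0) weight 2/147
  (Y=0, W=1, X=4, Z=1) weight 4/147
  (Y=1, W=0, X=2, Z=0) weight 1/42
  … 9 more
Group by Y:
  weight(Y=0) = 2/7
  weight(Y=1) = 3/14
Total weight = 2/7 + 3/14 = 1/2
P(Y=0 | obs) = 2/7 / 1/2 = 4/7
P(Y=1 | obs) = 3/14 / 1/2 = 3/7

P(Y = 1 | obs) = 3/7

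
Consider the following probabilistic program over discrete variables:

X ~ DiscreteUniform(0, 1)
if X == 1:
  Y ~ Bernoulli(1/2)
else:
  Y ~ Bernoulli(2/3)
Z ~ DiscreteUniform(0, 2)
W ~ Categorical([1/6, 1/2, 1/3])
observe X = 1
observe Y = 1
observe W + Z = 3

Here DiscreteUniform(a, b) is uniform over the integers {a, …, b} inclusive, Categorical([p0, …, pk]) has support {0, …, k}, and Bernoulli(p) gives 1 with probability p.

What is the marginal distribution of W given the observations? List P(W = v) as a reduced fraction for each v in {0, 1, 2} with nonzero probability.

P(W=1) = 3/5, P(W=2) = 2/5

Enumerate traces; 2 have nonzero weight after conditioning:
  (X=1, Y=1, Z=1, W=2) weight 1/36
  (X=1, Y=1, Z=2, W=1) weight 1/24
Group by W:
  weight(W=1) = 1/24
  weight(W=2) = 1/36
Total weight = 1/24 + 1/36 = 5/72
P(W=1 | obs) = 1/24 / 5/72 = 3/5
P(W=2 | obs) = 1/36 / 5/72 = 2/5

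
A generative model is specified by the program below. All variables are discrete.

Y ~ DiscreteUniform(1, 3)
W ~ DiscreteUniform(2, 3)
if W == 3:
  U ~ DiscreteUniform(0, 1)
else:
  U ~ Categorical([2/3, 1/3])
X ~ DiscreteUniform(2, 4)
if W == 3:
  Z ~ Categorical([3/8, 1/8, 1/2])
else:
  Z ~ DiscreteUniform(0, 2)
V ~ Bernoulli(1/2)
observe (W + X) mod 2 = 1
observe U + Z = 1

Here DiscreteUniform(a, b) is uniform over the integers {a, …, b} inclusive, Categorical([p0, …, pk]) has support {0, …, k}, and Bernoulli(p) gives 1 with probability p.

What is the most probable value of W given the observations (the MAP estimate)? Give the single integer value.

Enumerate traces; 36 have nonzero weight after conditioning:
  (Y=1, W=2, U=0, X=3, Z=1, V=0) weight 1/162
  (Y=1, W=2, U=0, X=3, Z=1, V=1) weight 1/162
  (Y=1, W=2, U=1, X=3, Z=0, V=0) weight 1/324
  (Y=1, W=2, U=1, X=3, Z=0, V=1) weight 1/324
  (Y=1, W=3, U=0, X=2, Z=1, V=0) weight 1/576
  (Y=1, W=3, U=0, X=2, Z=1, V=1) weight 1/576
  (Y=1, W=3, U=0, X=4, Z=1, V=0) weight 1/576
  (Y=1, W=3, U=0, X=4, Z=1, V=1) weight 1/576
  … 28 more
Group by W:
  weight(W=2) = 1/18
  weight(W=3) = 1/12
Total weight = 1/18 + 1/12 = 5/36
P(W=2 | obs) = 1/18 / 5/36 = 2/5
P(W=3 | obs) = 1/12 / 5/36 = 3/5
argmax = 3

argmax_v P(W = v | obs) = 3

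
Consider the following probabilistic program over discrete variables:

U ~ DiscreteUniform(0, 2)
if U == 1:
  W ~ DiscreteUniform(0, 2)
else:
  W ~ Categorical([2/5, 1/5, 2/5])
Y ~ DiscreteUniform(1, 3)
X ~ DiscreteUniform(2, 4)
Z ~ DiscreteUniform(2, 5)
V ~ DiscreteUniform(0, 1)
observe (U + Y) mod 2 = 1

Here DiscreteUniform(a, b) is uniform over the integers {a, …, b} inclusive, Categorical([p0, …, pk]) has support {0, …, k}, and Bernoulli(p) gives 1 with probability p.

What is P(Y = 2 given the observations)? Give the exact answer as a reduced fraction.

P(Y = 2 | obs) = 1/5

Enumerate traces; 360 have nonzero weight after conditioning:
  (U=0, W=0, Y=1, X=2, Z=2, V=0) weight 1/540
  (U=0, W=0, Y=1, X=2, Z=2, V=1) weight 1/540
  (U=0, W=0, Y=1, X=2, Z=3, V=0) weight 1/540
  (U=0, W=0, Y=1, X=2, Z=3, V=1) weight 1/540
  (U=0, W=0, Y=1, X=2, Z=4, V=0) weight 1/540
  (U=0, W=0, Y=1, X=2, Z=4, V=1) weight 1/540
  (U=0, W=0, Y=1, X=2, Z=5, V=0) weight 1/540
  (U=0, W=0, Y=1, X=2, Z=5, V=1) weight 1/540
  (U=0, W=0, Y=3, X=2, Z=2, V=0) weight 1/540
  (U=1, W=0, Y=2, X=2, Z=2, V=0) weight 1/648
  … 350 more
Group by Y:
  weight(Y=1) = 2/9
  weight(Y=2) = 1/9
  weight(Y=3) = 2/9
Total weight = 2/9 + 1/9 + 2/9 = 5/9
P(Y=1 | obs) = 2/9 / 5/9 = 2/5
P(Y=2 | obs) = 1/9 / 5/9 = 1/5
P(Y=3 | obs) = 2/9 / 5/9 = 2/5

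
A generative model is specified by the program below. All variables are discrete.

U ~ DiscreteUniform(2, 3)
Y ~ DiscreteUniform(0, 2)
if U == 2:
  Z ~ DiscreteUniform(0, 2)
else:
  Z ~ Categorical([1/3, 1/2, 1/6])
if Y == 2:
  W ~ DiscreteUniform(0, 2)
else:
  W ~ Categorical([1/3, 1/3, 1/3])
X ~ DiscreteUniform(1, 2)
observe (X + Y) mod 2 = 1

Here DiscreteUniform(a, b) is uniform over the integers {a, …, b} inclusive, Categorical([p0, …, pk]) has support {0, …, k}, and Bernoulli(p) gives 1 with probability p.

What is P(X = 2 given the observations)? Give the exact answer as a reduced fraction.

P(X = 2 | obs) = 1/3

Enumerate traces; 54 have nonzero weight after conditioning:
  (U=2, Y=0, Z=0, W=0, X=1) weight 1/108
  (U=2, Y=0, Z=0, W=1, X=1) weight 1/108
  (U=2, Y=0, Z=0, W=2, X=1) weight 1/108
  (U=2, Y=0, Z=1, W=0, X=1) weight 1/108
  (U=2, Y=0, Z=1, W=1, X=1) weight 1/108
  (U=2, Y=0, Z=1, W=2, X=1) weight 1/108
  (U=2, Y=0, Z=2, W=0, X=1) weight 1/108
  (U=2, Y=0, Z=2, W=1, X=1) weight 1/108
  (U=2, Y=1, Z=0, W=0, X=2) weight 1/108
  … 45 more
Group by X:
  weight(X=1) = 1/3
  weight(X=2) = 1/6
Total weight = 1/3 + 1/6 = 1/2
P(X=1 | obs) = 1/3 / 1/2 = 2/3
P(X=2 | obs) = 1/6 / 1/2 = 1/3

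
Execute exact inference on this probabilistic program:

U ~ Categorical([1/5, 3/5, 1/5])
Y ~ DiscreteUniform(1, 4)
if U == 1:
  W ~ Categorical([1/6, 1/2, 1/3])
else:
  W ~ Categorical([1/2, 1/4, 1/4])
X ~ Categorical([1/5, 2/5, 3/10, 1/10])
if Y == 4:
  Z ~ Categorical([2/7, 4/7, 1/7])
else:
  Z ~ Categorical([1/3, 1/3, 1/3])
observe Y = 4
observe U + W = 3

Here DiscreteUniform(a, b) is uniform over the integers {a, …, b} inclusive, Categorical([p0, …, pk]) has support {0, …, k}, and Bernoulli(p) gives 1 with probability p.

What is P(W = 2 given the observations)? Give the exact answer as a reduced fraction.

P(W = 2 | obs) = 4/5

Enumerate traces; 24 have nonzero weight after conditioning:
  (U=1, Y=4, W=2, X=0, Z=0) weight 1/350
  (U=1, Y=4, W=2, X=0, Z=1) weight 1/175
  (U=1, Y=4, W=2, X=0, Z=2) weight 1/700
  (U=1, Y=4, W=2, X=1, Z=0) weight 1/175
  (U=1, Y=4, W=2, X=1, Z=1) weight 2/175
  (U=1, Y=4, W=2, X=1, Z=2) weight 1/350
  (U=1, Y=4, W=2, X=2, Z=0) weight 3/700
  (U=1, Y=4, W=2, X=2, Z=1) weight 3/350
  (U=2, Y=4, W=1, X=0, Z=0) weight 1/1400
  … 15 more
Group by W:
  weight(W=1) = 1/80
  weight(W=2) = 1/20
Total weight = 1/80 + 1/20 = 1/16
P(W=1 | obs) = 1/80 / 1/16 = 1/5
P(W=2 | obs) = 1/20 / 1/16 = 4/5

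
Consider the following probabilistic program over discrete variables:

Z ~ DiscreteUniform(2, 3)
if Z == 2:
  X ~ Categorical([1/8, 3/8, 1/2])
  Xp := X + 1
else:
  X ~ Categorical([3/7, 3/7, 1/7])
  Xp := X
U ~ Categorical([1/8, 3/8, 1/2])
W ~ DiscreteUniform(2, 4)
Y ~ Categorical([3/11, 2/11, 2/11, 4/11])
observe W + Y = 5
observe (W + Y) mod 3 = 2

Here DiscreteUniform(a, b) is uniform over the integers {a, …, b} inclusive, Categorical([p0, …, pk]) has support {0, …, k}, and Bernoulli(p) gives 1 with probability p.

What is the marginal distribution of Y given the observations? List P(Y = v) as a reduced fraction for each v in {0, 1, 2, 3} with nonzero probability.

Enumerate traces; 54 have nonzero weight after conditioning:
  (Z=2, X=0, U=0, W=2, Y=3) weight 1/1056
  (Z=2, X=0, U=0, W=3, Y=2) weight 1/2112
  (Z=2, X=0, U=0, W=4, Y=1) weight 1/2112
  (Z=2, X=0, U=1, W=2, Y=3) weight 1/352
  (Z=2, X=0, U=1, W=3, Y=2) weight 1/704
  (Z=2, X=0, U=1, W=4, Y=1) weight 1/704
  (Z=2, X=0, U=2, W=2, Y=3) weight 1/264
  (Z=2, X=0, U=2, W=3, Y=2) weight 1/528
  … 46 more
Group by Y:
  weight(Y=1) = 2/33
  weight(Y=2) = 2/33
  weight(Y=3) = 4/33
Total weight = 2/33 + 2/33 + 4/33 = 8/33
P(Y=1 | obs) = 2/33 / 8/33 = 1/4
P(Y=2 | obs) = 2/33 / 8/33 = 1/4
P(Y=3 | obs) = 4/33 / 8/33 = 1/2

P(Y=1) = 1/4, P(Y=2) = 1/4, P(Y=3) = 1/2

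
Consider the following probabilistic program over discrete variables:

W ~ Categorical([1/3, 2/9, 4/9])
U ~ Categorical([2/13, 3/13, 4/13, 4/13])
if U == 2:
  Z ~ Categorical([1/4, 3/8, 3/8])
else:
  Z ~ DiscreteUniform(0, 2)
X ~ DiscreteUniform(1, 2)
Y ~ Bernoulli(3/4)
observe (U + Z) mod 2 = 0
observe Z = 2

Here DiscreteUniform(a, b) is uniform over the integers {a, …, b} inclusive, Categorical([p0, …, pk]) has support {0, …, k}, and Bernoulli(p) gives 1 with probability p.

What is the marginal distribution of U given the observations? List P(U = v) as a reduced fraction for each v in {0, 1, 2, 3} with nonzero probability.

Enumerate traces; 24 have nonzero weight after conditioning:
  (W=0, U=0, Z=2, X=1, Y=0) weight 1/468
  (W=0, U=0, Z=2, X=1, Y=1) weight 1/156
  (W=0, U=0, Z=2, X=2, Y=0) weight 1/468
  (W=0, U=0, Z=2, X=2, Y=1) weight 1/156
  (W=0, U=2, Z=2, X=1, Y=0) weight 1/208
  (W=0, U=2, Z=2, X=1, Y=1) weight 3/208
  (W=0, U=2, Z=2, X=2, Y=0) weight 1/208
  (W=0, U=2, Z=2, X=2, Y=1) weight 3/208
  … 16 more
Group by U:
  weight(U=0) = 2/39
  weight(U=2) = 3/26
Total weight = 2/39 + 3/26 = 1/6
P(U=0 | obs) = 2/39 / 1/6 = 4/13
P(U=2 | obs) = 3/26 / 1/6 = 9/13

P(U=0) = 4/13, P(U=2) = 9/13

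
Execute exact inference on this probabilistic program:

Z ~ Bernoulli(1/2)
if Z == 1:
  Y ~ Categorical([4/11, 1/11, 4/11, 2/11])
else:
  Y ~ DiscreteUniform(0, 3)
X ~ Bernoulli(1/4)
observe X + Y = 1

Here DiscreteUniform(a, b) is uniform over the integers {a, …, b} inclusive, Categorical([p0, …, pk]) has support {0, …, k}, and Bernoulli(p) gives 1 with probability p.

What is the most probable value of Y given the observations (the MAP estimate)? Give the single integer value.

Enumerate traces; 4 have nonzero weight after conditioning:
  (Z=0, Y=0, X=1) weight 1/32
  (Z=0, Y=1, X=0) weight 3/32
  (Z=1, Y=0, X=1) weight 1/22
  (Z=1, Y=1, X=0) weight 3/88
Group by Y:
  weight(Y=0) = 27/352
  weight(Y=1) = 45/352
Total weight = 27/352 + 45/352 = 9/44
P(Y=0 | obs) = 27/352 / 9/44 = 3/8
P(Y=1 | obs) = 45/352 / 9/44 = 5/8
argmax = 1

argmax_v P(Y = v | obs) = 1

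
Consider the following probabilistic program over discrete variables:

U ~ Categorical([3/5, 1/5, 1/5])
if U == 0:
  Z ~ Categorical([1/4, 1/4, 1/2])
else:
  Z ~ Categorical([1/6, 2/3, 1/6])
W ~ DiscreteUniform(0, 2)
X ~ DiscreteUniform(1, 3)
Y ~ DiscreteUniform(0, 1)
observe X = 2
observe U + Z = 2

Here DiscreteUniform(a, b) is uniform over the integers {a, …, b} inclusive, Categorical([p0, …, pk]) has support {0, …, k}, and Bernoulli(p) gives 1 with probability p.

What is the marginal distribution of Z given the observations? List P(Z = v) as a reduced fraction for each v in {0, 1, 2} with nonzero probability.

P(Z=0) = 1/14, P(Z=1) = 2/7, P(Z=2) = 9/14

Enumerate traces; 18 have nonzero weight after conditioning:
  (U=0, Z=2, W=0, X=2, Y=0) weight 1/60
  (U=0, Z=2, W=0, X=2, Y=1) weight 1/60
  (U=0, Z=2, W=1, X=2, Y=0) weight 1/60
  (U=0, Z=2, W=1, X=2, Y=1) weight 1/60
  (U=0, Z=2, W=2, X=2, Y=0) weight 1/60
  (U=0, Z=2, W=2, X=2, Y=1) weight 1/60
  (U=1, Z=1, W=0, X=2, Y=0) weight 1/135
  (U=1, Z=1, W=0, X=2, Y=1) weight 1/135
  (U=2, Z=0, W=0, X=2, Y=0) weight 1/540
  … 9 more
Group by Z:
  weight(Z=0) = 1/90
  weight(Z=1) = 2/45
  weight(Z=2) = 1/10
Total weight = 1/90 + 2/45 + 1/10 = 7/45
P(Z=0 | obs) = 1/90 / 7/45 = 1/14
P(Z=1 | obs) = 2/45 / 7/45 = 2/7
P(Z=2 | obs) = 1/10 / 7/45 = 9/14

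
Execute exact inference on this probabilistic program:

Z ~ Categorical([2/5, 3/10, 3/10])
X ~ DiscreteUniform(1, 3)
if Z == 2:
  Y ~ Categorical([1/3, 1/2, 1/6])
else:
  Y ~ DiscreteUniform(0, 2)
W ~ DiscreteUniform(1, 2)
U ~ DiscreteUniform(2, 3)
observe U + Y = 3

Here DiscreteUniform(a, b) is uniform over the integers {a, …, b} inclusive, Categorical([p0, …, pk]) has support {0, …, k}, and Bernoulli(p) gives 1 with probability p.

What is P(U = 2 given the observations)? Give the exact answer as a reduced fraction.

P(U = 2 | obs) = 23/43

Enumerate traces; 36 have nonzero weight after conditioning:
  (Z=0, X=1, Y=0, W=1, U=3) weight 1/90
  (Z=0, X=1, Y=0, W=2, U=3) weight 1/90
  (Z=0, X=1, Y=1, W=1, U=2) weight 1/90
  (Z=0, X=1, Y=1, W=2, U=2) weight 1/90
  (Z=0, X=2, Y=0, W=1, U=3) weight 1/90
  (Z=0, X=2, Y=0, W=2, U=3) weight 1/90
  (Z=0, X=2, Y=1, W=1, U=2) weight 1/90
  (Z=0, X=2, Y=1, W=2, U=2) weight 1/90
  … 28 more
Group by U:
  weight(U=2) = 23/120
  weight(U=3) = 1/6
Total weight = 23/120 + 1/6 = 43/120
P(U=2 | obs) = 23/120 / 43/120 = 23/43
P(U=3 | obs) = 1/6 / 43/120 = 20/43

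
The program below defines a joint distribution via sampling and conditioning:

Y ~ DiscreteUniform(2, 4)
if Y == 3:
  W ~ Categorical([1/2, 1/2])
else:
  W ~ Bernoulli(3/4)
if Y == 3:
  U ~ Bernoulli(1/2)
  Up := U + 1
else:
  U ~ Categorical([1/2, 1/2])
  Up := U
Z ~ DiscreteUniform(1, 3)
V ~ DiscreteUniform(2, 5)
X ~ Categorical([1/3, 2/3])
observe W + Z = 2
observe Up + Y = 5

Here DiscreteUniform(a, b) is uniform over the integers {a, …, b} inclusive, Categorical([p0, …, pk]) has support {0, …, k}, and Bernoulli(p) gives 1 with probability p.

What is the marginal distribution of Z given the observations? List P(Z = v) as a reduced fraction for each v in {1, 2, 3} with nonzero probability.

P(Z=1) = 5/8, P(Z=2) = 3/8

Enumerate traces; 32 have nonzero weight after conditioning:
  (Y=3, W=0, U=1, Z=2, V=2, X=0) weight 1/432
  (Y=3, W=0, U=1, Z=2, V=2, X=1) weight 1/216
  (Y=3, W=0, U=1, Z=2, V=3, X=0) weight 1/432
  (Y=3, W=0, U=1, Z=2, V=3, X=1) weight 1/216
  (Y=3, W=0, U=1, Z=2, V=4, X=0) weight 1/432
  (Y=3, W=0, U=1, Z=2, V=4, X=1) weight 1/216
  (Y=3, W=0, U=1, Z=2, V=5, X=0) weight 1/432
  (Y=3, W=0, U=1, Z=2, V=5, X=1) weight 1/216
  (Y=3, W=1, U=1, Z=1, V=2, X=0) weight 1/432
  … 23 more
Group by Z:
  weight(Z=1) = 5/72
  weight(Z=2) = 1/24
Total weight = 5/72 + 1/24 = 1/9
P(Z=1 | obs) = 5/72 / 1/9 = 5/8
P(Z=2 | obs) = 1/24 / 1/9 = 3/8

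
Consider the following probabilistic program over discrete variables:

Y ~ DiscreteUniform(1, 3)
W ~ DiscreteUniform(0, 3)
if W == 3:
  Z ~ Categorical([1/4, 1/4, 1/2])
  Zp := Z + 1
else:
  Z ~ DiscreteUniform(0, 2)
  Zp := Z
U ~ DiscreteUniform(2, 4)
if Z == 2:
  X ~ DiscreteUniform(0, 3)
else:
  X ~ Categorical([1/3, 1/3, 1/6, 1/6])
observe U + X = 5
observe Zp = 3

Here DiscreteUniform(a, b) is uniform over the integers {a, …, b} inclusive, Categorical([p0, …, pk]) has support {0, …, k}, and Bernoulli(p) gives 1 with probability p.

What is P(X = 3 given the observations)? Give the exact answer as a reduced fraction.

P(X = 3 | obs) = 1/3

Enumerate traces; 9 have nonzero weight after conditioning:
  (Y=1, W=3, Z=2, U=2, X=3) weight 1/288
  (Y=1, W=3, Z=2, U=3, X=2) weight 1/288
  (Y=1, W=3, Z=2, U=4, X=1) weight 1/288
  (Y=2, W=3, Z=2, U=2, X=3) weight 1/288
  (Y=2, W=3, Z=2, U=3, X=2) weight 1/288
  (Y=2, W=3, Z=2, U=4, X=1) weight 1/288
  (Y=3, W=3, Z=2, U=2, X=3) weight 1/288
  (Y=3, W=3, Z=2, U=3, X=2) weight 1/288
  … 1 more
Group by X:
  weight(X=1) = 1/96
  weight(X=2) = 1/96
  weight(X=3) = 1/96
Total weight = 1/96 + 1/96 + 1/96 = 1/32
P(X=1 | obs) = 1/96 / 1/32 = 1/3
P(X=2 | obs) = 1/96 / 1/32 = 1/3
P(X=3 | obs) = 1/96 / 1/32 = 1/3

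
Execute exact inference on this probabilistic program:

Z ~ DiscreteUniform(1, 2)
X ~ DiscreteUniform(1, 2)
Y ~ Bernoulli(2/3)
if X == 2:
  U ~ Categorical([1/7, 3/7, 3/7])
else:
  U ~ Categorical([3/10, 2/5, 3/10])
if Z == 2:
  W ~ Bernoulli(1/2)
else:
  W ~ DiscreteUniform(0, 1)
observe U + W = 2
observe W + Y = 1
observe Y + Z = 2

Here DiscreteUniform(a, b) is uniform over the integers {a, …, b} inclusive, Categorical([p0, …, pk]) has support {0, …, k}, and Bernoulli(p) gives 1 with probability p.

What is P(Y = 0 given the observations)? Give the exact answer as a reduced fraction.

P(Y = 0 | obs) = 29/80

Enumerate traces; 4 have nonzero weight after conditioning:
  (Z=1, X=1, Y=1, U=2, W=0) weight 1/40
  (Z=1, X=2, Y=1, U=2, W=0) weight 1/28
  (Z=2, X=1, Y=0, U=1, W=1) weight 1/60
  (Z=2, X=2, Y=0, U=1, W=1) weight 1/56
Group by Y:
  weight(Y=0) = 29/840
  weight(Y=1) = 17/280
Total weight = 29/840 + 17/280 = 2/21
P(Y=0 | obs) = 29/840 / 2/21 = 29/80
P(Y=1 | obs) = 17/280 / 2/21 = 51/80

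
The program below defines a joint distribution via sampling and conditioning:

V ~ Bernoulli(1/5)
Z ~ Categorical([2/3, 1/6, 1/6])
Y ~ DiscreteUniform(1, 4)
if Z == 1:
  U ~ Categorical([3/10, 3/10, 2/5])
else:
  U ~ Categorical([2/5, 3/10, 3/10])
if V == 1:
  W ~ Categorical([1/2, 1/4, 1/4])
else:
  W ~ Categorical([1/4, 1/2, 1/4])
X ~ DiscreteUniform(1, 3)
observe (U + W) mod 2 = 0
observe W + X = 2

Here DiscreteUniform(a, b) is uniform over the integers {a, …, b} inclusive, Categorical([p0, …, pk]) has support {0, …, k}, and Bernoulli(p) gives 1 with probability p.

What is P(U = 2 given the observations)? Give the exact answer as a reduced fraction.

P(U = 2 | obs) = 19/69

Enumerate traces; 72 have nonzero weight after conditioning:
  (V=0, Z=0, Y=1, U=0, W=0, X=2) weight 1/225
  (V=0, Z=0, Y=1, U=1, W=1, X=1) weight 1/150
  (V=0, Z=0, Y=1, U=2, W=0, X=2) weight 1/300
  (V=0, Z=0, Y=2, U=0, W=0, X=2) weight 1/225
  (V=0, Z=0, Y=2, U=1, W=1, X=1) weight 1/150
  (V=0, Z=0, Y=2, U=2, W=0, X=2) weight 1/300
  (V=0, Z=0, Y=3, U=0, W=0, X=2) weight 1/225
  (V=0, Z=0, Y=3, U=1, W=1, X=1) weight 1/150
  … 64 more
Group by U:
  weight(U=0) = 23/600
  weight(U=1) = 9/200
  weight(U=2) = 19/600
Total weight = 23/600 + 9/200 + 19/600 = 23/200
P(U=0 | obs) = 23/600 / 23/200 = 1/3
P(U=1 | obs) = 9/200 / 23/200 = 9/23
P(U=2 | obs) = 19/600 / 23/200 = 19/69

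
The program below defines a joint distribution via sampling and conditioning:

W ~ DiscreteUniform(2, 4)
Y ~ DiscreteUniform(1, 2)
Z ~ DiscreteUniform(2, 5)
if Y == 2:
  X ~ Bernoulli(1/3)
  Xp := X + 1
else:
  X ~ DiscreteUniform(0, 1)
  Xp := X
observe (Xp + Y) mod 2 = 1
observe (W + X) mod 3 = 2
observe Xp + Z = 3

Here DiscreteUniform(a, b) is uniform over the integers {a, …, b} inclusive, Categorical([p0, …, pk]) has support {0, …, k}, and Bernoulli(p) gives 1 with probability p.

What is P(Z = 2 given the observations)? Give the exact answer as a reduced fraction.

Enumerate traces; 2 have nonzero weight after conditioning:
  (W=2, Y=1, Z=3, X=0) weight 1/48
  (W=2, Y=2, Z=2, X=0) weight 1/36
Group by Z:
  weight(Z=2) = 1/36
  weight(Z=3) = 1/48
Total weight = 1/36 + 1/48 = 7/144
P(Z=2 | obs) = 1/36 / 7/144 = 4/7
P(Z=3 | obs) = 1/48 / 7/144 = 3/7

P(Z = 2 | obs) = 4/7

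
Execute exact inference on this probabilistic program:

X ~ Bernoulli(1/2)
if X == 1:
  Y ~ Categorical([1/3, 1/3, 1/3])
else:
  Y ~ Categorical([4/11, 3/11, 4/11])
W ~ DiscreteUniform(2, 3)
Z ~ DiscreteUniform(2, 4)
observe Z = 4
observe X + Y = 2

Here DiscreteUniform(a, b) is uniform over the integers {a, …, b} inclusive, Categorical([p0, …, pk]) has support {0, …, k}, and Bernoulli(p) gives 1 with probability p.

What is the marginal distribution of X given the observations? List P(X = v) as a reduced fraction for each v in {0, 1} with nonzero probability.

Enumerate traces; 4 have nonzero weight after conditioning:
  (X=0, Y=2, W=2, Z=4) weight 1/33
  (X=0, Y=2, W=3, Z=4) weight 1/33
  (X=1, Y=1, W=2, Z=4) weight 1/36
  (X=1, Y=1, W=3, Z=4) weight 1/36
Group by X:
  weight(X=0) = 2/33
  weight(X=1) = 1/18
Total weight = 2/33 + 1/18 = 23/198
P(X=0 | obs) = 2/33 / 23/198 = 12/23
P(X=1 | obs) = 1/18 / 23/198 = 11/23

P(X=0) = 12/23, P(X=1) = 11/23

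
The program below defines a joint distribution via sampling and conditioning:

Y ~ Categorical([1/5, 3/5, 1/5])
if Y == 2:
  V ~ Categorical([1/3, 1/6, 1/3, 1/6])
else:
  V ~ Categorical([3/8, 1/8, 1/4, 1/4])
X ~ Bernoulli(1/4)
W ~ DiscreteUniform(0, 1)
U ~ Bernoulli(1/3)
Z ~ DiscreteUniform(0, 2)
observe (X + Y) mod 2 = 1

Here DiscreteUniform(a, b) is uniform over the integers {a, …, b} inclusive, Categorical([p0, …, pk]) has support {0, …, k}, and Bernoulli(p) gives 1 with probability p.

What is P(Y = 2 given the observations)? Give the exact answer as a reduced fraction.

P(Y = 2 | obs) = 1/11

Enumerate traces; 144 have nonzero weight after conditioning:
  (Y=0, V=0, X=1, W=0, U=0, Z=0) weight 1/480
  (Y=0, V=0, X=1, W=0, U=0, Z=1) weight 1/480
  (Y=0, V=0, X=1, W=0, U=0, Z=2) weight 1/480
  (Y=0, V=0, X=1, W=0, U=1, Z=0) weight 1/960
  (Y=0, V=0, X=1, W=0, U=1, Z=1) weight 1/960
  (Y=0, V=0, X=1, W=0, U=1, Z=2) weight 1/960
  (Y=0, V=0, X=1, W=1, U=0, Z=0) weight 1/480
  (Y=0, V=0, X=1, W=1, U=0, Z=1) weight 1/480
  (Y=1, V=0, X=0, W=0, U=0, Z=0) weight 3/160
  (Y=2, V=0, X=1, W=0, U=0, Z=0) weight 1/540
  … 134 more
Group by Y:
  weight(Y=0) = 1/20
  weight(Y=1) = 9/20
  weight(Y=2) = 1/20
Total weight = 1/20 + 9/20 + 1/20 = 11/20
P(Y=0 | obs) = 1/20 / 11/20 = 1/11
P(Y=1 | obs) = 9/20 / 11/20 = 9/11
P(Y=2 | obs) = 1/20 / 11/20 = 1/11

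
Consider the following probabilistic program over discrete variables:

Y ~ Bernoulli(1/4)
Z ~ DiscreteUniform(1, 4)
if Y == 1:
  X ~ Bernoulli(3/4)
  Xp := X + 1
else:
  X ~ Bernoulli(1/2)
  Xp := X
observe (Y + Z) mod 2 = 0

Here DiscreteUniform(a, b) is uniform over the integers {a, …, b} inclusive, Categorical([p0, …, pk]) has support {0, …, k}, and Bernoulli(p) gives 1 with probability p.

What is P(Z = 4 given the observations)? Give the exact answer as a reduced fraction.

Enumerate traces; 8 have nonzero weight after conditioning:
  (Y=0, Z=2, X=0) weight 3/32
  (Y=0, Z=2, X=1) weight 3/32
  (Y=0, Z=4, X=0) weight 3/32
  (Y=0, Z=4, X=1) weight 3/32
  (Y=1, Z=1, X=0) weight 1/64
  (Y=1, Z=1, X=1) weight 3/64
  (Y=1, Z=3, X=0) weight 1/64
  (Y=1, Z=3, X=1) weight 3/64
Group by Z:
  weight(Z=1) = 1/16
  weight(Z=2) = 3/16
  weight(Z=3) = 1/16
  weight(Z=4) = 3/16
Total weight = 1/16 + 3/16 + 1/16 + 3/16 = 1/2
P(Z=1 | obs) = 1/16 / 1/2 = 1/8
P(Z=2 | obs) = 3/16 / 1/2 = 3/8
P(Z=3 | obs) = 1/16 / 1/2 = 1/8
P(Z=4 | obs) = 3/16 / 1/2 = 3/8

P(Z = 4 | obs) = 3/8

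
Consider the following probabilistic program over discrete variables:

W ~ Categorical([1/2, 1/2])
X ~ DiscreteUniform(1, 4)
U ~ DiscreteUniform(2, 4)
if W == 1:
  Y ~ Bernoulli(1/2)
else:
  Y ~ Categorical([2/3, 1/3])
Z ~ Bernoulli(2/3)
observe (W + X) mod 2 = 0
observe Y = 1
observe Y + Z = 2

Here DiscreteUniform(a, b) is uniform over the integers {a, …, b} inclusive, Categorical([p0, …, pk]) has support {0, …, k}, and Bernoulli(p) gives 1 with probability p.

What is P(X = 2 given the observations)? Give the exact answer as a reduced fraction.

Enumerate traces; 12 have nonzero weight after conditioning:
  (W=0, X=2, U=2, Y=1, Z=1) weight 1/108
  (W=0, X=2, U=3, Y=1, Z=1) weight 1/108
  (W=0, X=2, U=4, Y=1, Z=1) weight 1/108
  (W=0, X=4, U=2, Y=1, Z=1) weight 1/108
  (W=0, X=4, U=3, Y=1, Z=1) weight 1/108
  (W=0, X=4, U=4, Y=1, Z=1) weight 1/108
  (W=1, X=1, U=2, Y=1, Z=1) weight 1/72
  (W=1, X=1, U=3, Y=1, Z=1) weight 1/72
  (W=1, X=3, U=2, Y=1, Z=1) weight 1/72
  … 3 more
Group by X:
  weight(X=1) = 1/24
  weight(X=2) = 1/36
  weight(X=3) = 1/24
  weight(X=4) = 1/36
Total weight = 1/24 + 1/36 + 1/24 + 1/36 = 5/36
P(X=1 | obs) = 1/24 / 5/36 = 3/10
P(X=2 | obs) = 1/36 / 5/36 = 1/5
P(X=3 | obs) = 1/24 / 5/36 = 3/10
P(X=4 | obs) = 1/36 / 5/36 = 1/5

P(X = 2 | obs) = 1/5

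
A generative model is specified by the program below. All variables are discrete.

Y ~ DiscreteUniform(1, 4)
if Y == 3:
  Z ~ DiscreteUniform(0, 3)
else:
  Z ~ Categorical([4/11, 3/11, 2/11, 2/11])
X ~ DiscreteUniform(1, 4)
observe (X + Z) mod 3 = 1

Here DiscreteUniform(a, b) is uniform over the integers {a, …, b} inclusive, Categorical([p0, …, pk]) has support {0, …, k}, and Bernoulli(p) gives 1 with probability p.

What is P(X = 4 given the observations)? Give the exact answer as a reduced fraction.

Enumerate traces; 24 have nonzero weight after conditioning:
  (Y=1, Z=0, X=1) weight 1/44
  (Y=1, Z=0, X=4) weight 1/44
  (Y=1, Z=1, X=3) weight 3/176
  (Y=1, Z=2, X=2) weight 1/88
  (Y=1, Z=3, X=1) weight 1/88
  (Y=1, Z=3, X=4) weight 1/88
  (Y=2, Z=0, X=1) weight 1/44
  (Y=2, Z=0, X=4) weight 1/44
  … 16 more
Group by X:
  weight(X=1) = 47/352
  weight(X=2) = 35/704
  weight(X=3) = 47/704
  weight(X=4) = 47/352
Total weight = 47/352 + 35/704 + 47/704 + 47/352 = 135/352
P(X=1 | obs) = 47/352 / 135/352 = 47/135
P(X=2 | obs) = 35/704 / 135/352 = 7/54
P(X=3 | obs) = 47/704 / 135/352 = 47/270
P(X=4 | obs) = 47/352 / 135/352 = 47/135

P(X = 4 | obs) = 47/135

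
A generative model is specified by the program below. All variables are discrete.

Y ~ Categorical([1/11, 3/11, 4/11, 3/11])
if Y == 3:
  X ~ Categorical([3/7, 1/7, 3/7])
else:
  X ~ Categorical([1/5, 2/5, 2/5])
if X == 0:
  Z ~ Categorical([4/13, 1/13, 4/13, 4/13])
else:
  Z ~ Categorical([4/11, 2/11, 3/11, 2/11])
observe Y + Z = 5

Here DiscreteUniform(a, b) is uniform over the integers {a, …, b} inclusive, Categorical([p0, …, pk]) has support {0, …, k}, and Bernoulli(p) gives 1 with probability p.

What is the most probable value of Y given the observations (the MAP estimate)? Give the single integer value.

Enumerate traces; 6 have nonzero weight after conditioning:
  (Y=2, X=0, Z=3) weight 16/715
  (Y=2, X=1, Z=3) weight 16/605
  (Y=2, X=2, Z=3) weight 16/605
  (Y=3, X=0, Z=2) weight 36/1001
  (Y=3, X=1, Z=2) weight 9/847
  (Y=3, X=2, Z=2) weight 27/847
Group by Y:
  weight(Y=2) = 592/7865
  weight(Y=3) = 864/11011
Total weight = 592/7865 + 864/11011 = 8464/55055
P(Y=2 | obs) = 592/7865 / 8464/55055 = 259/529
P(Y=3 | obs) = 864/11011 / 8464/55055 = 270/529
argmax = 3

argmax_v P(Y = v | obs) = 3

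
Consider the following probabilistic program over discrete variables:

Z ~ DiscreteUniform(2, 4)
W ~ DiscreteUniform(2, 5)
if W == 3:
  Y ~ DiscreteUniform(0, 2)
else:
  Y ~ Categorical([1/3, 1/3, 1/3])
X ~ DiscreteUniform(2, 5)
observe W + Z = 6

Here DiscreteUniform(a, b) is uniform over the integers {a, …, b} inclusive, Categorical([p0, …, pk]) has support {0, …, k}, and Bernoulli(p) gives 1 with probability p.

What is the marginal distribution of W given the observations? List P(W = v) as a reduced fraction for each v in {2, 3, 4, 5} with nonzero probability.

Enumerate traces; 36 have nonzero weight after conditioning:
  (Z=2, W=4, Y=0, X=2) weight 1/144
  (Z=2, W=4, Y=0, X=3) weight 1/144
  (Z=2, W=4, Y=0, X=4) weight 1/144
  (Z=2, W=4, Y=0, X=5) weight 1/144
  (Z=2, W=4, Y=1, X=2) weight 1/144
  (Z=2, W=4, Y=1, X=3) weight 1/144
  (Z=2, W=4, Y=1, X=4) weight 1/144
  (Z=2, W=4, Y=1, X=5) weight 1/144
  (Z=3, W=3, Y=0, X=2) weight 1/144
  (Z=4, W=2, Y=0, X=2) weight 1/144
  … 26 more
Group by W:
  weight(W=2) = 1/12
  weight(W=3) = 1/12
  weight(W=4) = 1/12
Total weight = 1/12 + 1/12 + 1/12 = 1/4
P(W=2 | obs) = 1/12 / 1/4 = 1/3
P(W=3 | obs) = 1/12 / 1/4 = 1/3
P(W=4 | obs) = 1/12 / 1/4 = 1/3

P(W=2) = 1/3, P(W=3) = 1/3, P(W=4) = 1/3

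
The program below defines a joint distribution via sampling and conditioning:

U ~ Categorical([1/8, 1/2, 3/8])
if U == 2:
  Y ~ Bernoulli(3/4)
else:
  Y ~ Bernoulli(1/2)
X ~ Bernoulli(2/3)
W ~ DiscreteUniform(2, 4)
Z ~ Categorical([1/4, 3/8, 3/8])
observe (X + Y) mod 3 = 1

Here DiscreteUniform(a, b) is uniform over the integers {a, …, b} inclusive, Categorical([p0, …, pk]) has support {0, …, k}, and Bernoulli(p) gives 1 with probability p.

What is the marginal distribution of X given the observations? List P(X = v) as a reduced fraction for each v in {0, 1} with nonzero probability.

Enumerate traces; 54 have nonzero weight after conditioning:
  (U=0, Y=0, X=1, W=2, Z=0) weight 1/288
  (U=0, Y=0, X=1, W=2, Z=1) weight 1/192
  (U=0, Y=0, X=1, W=2, Z=2) weight 1/192
  (U=0, Y=0, X=1, W=3, Z=0) weight 1/288
  (U=0, Y=0, X=1, W=3, Z=1) weight 1/192
  (U=0, Y=0, X=1, W=3, Z=2) weight 1/192
  (U=0, Y=0, X=1, W=4, Z=0) weight 1/288
  (U=0, Y=0, X=1, W=4, Z=1) weight 1/192
  (U=0, Y=1, X=0, W=2, Z=0) weight 1/576
  … 45 more
Group by X:
  weight(X=0) = 19/96
  weight(X=1) = 13/48
Total weight = 19/96 + 13/48 = 15/32
P(X=0 | obs) = 19/96 / 15/32 = 19/45
P(X=1 | obs) = 13/48 / 15/32 = 26/45

P(X=0) = 19/45, P(X=1) = 26/45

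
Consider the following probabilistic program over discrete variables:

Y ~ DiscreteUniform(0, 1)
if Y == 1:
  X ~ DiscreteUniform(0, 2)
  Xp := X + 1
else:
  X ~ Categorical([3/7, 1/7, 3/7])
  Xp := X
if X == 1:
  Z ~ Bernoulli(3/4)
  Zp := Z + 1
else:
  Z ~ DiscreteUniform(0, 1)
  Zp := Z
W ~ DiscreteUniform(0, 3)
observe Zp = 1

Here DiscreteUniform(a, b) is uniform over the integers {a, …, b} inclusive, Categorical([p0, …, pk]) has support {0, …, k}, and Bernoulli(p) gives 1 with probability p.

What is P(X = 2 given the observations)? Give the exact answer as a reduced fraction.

P(X = 2 | obs) = 16/37

Enumerate traces; 24 have nonzero weight after conditioning:
  (Y=0, X=0, Z=1, W=0) weight 3/112
  (Y=0, X=0, Z=1, W=1) weight 3/112
  (Y=0, X=0, Z=1, W=2) weight 3/112
  (Y=0, X=0, Z=1, W=3) weight 3/112
  (Y=0, X=1, Z=0, W=0) weight 1/224
  (Y=0, X=1, Z=0, W=1) weight 1/224
  (Y=0, X=1, Z=0, W=2) weight 1/224
  (Y=0, X=1, Z=0, W=3) weight 1/224
  (Y=0, X=2, Z=1, W=0) weight 3/112
  … 15 more
Group by X:
  weight(X=0) = 4/21
  weight(X=1) = 5/84
  weight(X=2) = 4/21
Total weight = 4/21 + 5/84 + 4/21 = 37/84
P(X=0 | obs) = 4/21 / 37/84 = 16/37
P(X=1 | obs) = 5/84 / 37/84 = 5/37
P(X=2 | obs) = 4/21 / 37/84 = 16/37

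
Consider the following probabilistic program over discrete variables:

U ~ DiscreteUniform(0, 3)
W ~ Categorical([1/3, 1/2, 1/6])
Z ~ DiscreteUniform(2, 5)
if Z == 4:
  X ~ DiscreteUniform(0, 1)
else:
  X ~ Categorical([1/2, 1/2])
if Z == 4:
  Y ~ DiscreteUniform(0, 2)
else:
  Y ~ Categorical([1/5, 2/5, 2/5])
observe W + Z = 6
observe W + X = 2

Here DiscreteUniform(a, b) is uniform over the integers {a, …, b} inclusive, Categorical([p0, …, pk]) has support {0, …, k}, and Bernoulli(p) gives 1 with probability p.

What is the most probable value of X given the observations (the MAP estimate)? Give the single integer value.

argmax_v P(X = v | obs) = 1

Enumerate traces; 24 have nonzero weight after conditioning:
  (U=0, W=1, Z=5, X=1, Y=0) weight 1/320
  (U=0, W=1, Z=5, X=1, Y=1) weight 1/160
  (U=0, W=1, Z=5, X=1, Y=2) weight 1/160
  (U=0, W=2, Z=4, X=0, Y=0) weight 1/576
  (U=0, W=2, Z=4, X=0, Y=1) weight 1/576
  (U=0, W=2, Z=4, X=0, Y=2) weight 1/576
  (U=1, W=1, Z=5, X=1, Y=0) weight 1/320
  (U=1, W=1, Z=5, X=1, Y=1) weight 1/160
  … 16 more
Group by X:
  weight(X=0) = 1/48
  weight(X=1) = 1/16
Total weight = 1/48 + 1/16 = 1/12
P(X=0 | obs) = 1/48 / 1/12 = 1/4
P(X=1 | obs) = 1/16 / 1/12 = 3/4
argmax = 1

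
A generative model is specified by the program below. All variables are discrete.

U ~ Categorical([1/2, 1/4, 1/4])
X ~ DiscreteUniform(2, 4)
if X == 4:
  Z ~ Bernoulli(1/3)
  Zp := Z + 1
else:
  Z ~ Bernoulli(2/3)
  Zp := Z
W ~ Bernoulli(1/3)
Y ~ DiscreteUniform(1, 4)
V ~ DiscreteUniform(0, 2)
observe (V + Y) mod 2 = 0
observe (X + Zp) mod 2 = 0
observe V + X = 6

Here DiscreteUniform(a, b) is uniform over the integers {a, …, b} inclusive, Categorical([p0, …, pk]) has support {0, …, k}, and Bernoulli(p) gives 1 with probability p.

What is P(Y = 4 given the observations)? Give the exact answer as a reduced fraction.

P(Y = 4 | obs) = 1/2

Enumerate traces; 12 have nonzero weight after conditioning:
  (U=0, X=4, Z=1, W=0, Y=2, V=2) weight 1/324
  (U=0, X=4, Z=1, W=0, Y=4, V=2) weight 1/324
  (U=0, X=4, Z=1, W=1, Y=2, V=2) weight 1/648
  (U=0, X=4, Z=1, W=1, Y=4, V=2) weight 1/648
  (U=1, X=4, Z=1, W=0, Y=2, V=2) weight 1/648
  (U=1, X=4, Z=1, W=0, Y=4, V=2) weight 1/648
  (U=1, X=4, Z=1, W=1, Y=2, V=2) weight 1/1296
  (U=1, X=4, Z=1, W=1, Y=4, V=2) weight 1/1296
  … 4 more
Group by Y:
  weight(Y=2) = 1/108
  weight(Y=4) = 1/108
Total weight = 1/108 + 1/108 = 1/54
P(Y=2 | obs) = 1/108 / 1/54 = 1/2
P(Y=4 | obs) = 1/108 / 1/54 = 1/2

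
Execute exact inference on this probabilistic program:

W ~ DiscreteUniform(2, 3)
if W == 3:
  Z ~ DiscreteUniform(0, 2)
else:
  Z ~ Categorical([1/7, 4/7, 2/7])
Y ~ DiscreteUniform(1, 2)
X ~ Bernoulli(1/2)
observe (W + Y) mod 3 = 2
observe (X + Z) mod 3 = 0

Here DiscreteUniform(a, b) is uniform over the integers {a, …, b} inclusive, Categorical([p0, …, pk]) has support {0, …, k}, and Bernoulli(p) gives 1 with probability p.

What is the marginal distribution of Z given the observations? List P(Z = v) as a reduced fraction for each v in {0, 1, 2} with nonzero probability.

P(Z=0) = 1/2, P(Z=2) = 1/2

Enumerate traces; 2 have nonzero weight after conditioning:
  (W=3, Z=0, Y=2, X=0) weight 1/24
  (W=3, Z=2, Y=2, X=1) weight 1/24
Group by Z:
  weight(Z=0) = 1/24
  weight(Z=2) = 1/24
Total weight = 1/24 + 1/24 = 1/12
P(Z=0 | obs) = 1/24 / 1/12 = 1/2
P(Z=2 | obs) = 1/24 / 1/12 = 1/2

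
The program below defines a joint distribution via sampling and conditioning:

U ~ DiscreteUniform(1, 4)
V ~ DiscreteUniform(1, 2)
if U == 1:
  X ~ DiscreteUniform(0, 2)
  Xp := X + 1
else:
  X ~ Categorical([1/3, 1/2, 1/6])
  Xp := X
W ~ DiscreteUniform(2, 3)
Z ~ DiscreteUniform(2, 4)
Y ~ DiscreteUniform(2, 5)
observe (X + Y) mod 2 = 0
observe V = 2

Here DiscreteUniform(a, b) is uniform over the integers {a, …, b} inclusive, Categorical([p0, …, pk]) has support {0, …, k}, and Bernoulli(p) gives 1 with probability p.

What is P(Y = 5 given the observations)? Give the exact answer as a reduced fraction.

P(Y = 5 | obs) = 11/48

Enumerate traces; 144 have nonzero weight after conditioning:
  (U=1, V=2, X=0, W=2, Z=2, Y=2) weight 1/576
  (U=1, V=2, X=0, W=2, Z=2, Y=4) weight 1/576
  (U=1, V=2, X=0, W=2, Z=3, Y=2) weight 1/576
  (U=1, V=2, X=0, W=2, Z=3, Y=4) weight 1/576
  (U=1, V=2, X=0, W=2, Z=4, Y=2) weight 1/576
  (U=1, V=2, X=0, W=2, Z=4, Y=4) weight 1/576
  (U=1, V=2, X=0, W=3, Z=2, Y=2) weight 1/576
  (U=1, V=2, X=0, W=3, Z=2, Y=4) weight 1/576
  (U=1, V=2, X=1, W=2, Z=2, Y=3) weight 1/576
  (U=1, V=2, X=1, W=2, Z=2, Y=5) weight 1/576
  … 134 more
Group by Y:
  weight(Y=2) = 13/192
  weight(Y=3) = 11/192
  weight(Y=4) = 13/192
  weight(Y=5) = 11/192
Total weight = 13/192 + 11/192 + 13/192 + 11/192 = 1/4
P(Y=2 | obs) = 13/192 / 1/4 = 13/48
P(Y=3 | obs) = 11/192 / 1/4 = 11/48
P(Y=4 | obs) = 13/192 / 1/4 = 13/48
P(Y=5 | obs) = 11/192 / 1/4 = 11/48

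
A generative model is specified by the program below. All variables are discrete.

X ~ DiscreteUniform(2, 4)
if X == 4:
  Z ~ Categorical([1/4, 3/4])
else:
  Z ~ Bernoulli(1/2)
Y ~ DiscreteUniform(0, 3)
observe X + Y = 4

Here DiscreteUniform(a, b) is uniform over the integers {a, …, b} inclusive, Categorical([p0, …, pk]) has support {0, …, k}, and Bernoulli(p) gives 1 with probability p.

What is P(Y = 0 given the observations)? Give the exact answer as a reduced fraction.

Enumerate traces; 6 have nonzero weight after conditioning:
  (X=2, Z=0, Y=2) weight 1/24
  (X=2, Z=1, Y=2) weight 1/24
  (X=3, Z=0, Y=1) weight 1/24
  (X=3, Z=1, Y=1) weight 1/24
  (X=4, Z=0, Y=0) weight 1/48
  (X=4, Z=1, Y=0) weight 1/16
Group by Y:
  weight(Y=0) = 1/12
  weight(Y=1) = 1/12
  weight(Y=2) = 1/12
Total weight = 1/12 + 1/12 + 1/12 = 1/4
P(Y=0 | obs) = 1/12 / 1/4 = 1/3
P(Y=1 | obs) = 1/12 / 1/4 = 1/3
P(Y=2 | obs) = 1/12 / 1/4 = 1/3

P(Y = 0 | obs) = 1/3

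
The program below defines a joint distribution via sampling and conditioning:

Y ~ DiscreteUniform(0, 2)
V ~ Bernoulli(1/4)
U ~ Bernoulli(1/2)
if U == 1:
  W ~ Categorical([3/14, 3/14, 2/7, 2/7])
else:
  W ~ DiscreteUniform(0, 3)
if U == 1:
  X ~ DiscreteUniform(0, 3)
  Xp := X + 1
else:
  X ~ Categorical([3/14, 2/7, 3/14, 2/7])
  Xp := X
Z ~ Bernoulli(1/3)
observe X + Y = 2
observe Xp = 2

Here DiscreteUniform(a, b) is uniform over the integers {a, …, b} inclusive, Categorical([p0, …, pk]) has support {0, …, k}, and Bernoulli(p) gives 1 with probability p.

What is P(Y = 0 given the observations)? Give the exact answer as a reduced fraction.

Enumerate traces; 32 have nonzero weight after conditioning:
  (Y=0, V=0, U=0, W=0, X=2, Z=0) weight 1/224
  (Y=0, V=0, U=0, W=0, X=2, Z=1) weight 1/448
  (Y=0, V=0, U=0, W=1, X=2, Z=0) weight 1/224
  (Y=0, V=0, U=0, W=1, X=2, Z=1) weight 1/448
  (Y=0, V=0, U=0, W=2, X=2, Z=0) weight 1/224
  (Y=0, V=0, U=0, W=2, X=2, Z=1) weight 1/448
  (Y=0, V=0, U=0, W=3, X=2, Z=0) weight 1/224
  (Y=0, V=0, U=0, W=3, X=2, Z=1) weight 1/448
  (Y=1, V=0, U=1, W=0, X=1, Z=0) weight 1/224
  … 23 more
Group by Y:
  weight(Y=0) = 1/28
  weight(Y=1) = 1/24
Total weight = 1/28 + 1/24 = 13/168
P(Y=0 | obs) = 1/28 / 13/168 = 6/13
P(Y=1 | obs) = 1/24 / 13/168 = 7/13

P(Y = 0 | obs) = 6/13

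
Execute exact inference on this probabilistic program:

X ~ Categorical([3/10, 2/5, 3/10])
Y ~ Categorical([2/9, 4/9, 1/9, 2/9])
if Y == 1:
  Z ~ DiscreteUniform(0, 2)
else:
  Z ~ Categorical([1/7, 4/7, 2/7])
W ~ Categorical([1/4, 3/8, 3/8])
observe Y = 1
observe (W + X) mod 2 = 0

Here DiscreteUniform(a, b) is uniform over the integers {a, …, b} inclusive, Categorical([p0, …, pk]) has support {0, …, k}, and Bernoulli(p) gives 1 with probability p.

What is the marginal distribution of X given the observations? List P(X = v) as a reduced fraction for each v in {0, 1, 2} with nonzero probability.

Enumerate traces; 15 have nonzero weight after conditioning:
  (X=0, Y=1, Z=0, W=0) weight 1/90
  (X=0, Y=1, Z=0, W=2) weight 1/60
  (X=0, Y=1, Z=1, W=0) weight 1/90
  (X=0, Y=1, Z=1, W=2) weight 1/60
  (X=0, Y=1, Z=2, W=0) weight 1/90
  (X=0, Y=1, Z=2, W=2) weight 1/60
  (X=1, Y=1, Z=0, W=1) weight 1/45
  (X=1, Y=1, Z=1, W=1) weight 1/45
  (X=2, Y=1, Z=0, W=0) weight 1/90
  … 6 more
Group by X:
  weight(X=0) = 1/12
  weight(X=1) = 1/15
  weight(X=2) = 1/12
Total weight = 1/12 + 1/15 + 1/12 = 7/30
P(X=0 | obs) = 1/12 / 7/30 = 5/14
P(X=1 | obs) = 1/15 / 7/30 = 2/7
P(X=2 | obs) = 1/12 / 7/30 = 5/14

P(X=0) = 5/14, P(X=1) = 2/7, P(X=2) = 5/14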